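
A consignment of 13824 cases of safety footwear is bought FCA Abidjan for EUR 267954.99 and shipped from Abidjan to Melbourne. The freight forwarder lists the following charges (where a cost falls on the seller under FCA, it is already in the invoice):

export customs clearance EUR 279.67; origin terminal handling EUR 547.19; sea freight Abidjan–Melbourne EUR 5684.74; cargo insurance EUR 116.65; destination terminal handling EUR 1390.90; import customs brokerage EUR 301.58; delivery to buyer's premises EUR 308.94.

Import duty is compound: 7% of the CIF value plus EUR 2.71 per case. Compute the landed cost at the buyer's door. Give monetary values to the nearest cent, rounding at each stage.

FCA: the seller delivers export-cleared goods to the carrier; the buyer bears costs from that point.
Already in the invoice (seller's account under FCA): export clearance — exclude.
CIF value = FCA price + origin terminal + freight + insurance = 267954.99 + 547.19 + 5684.74 + 116.65 = 274303.57
Ad valorem component: 274303.57 × 7% = 19201.25
Specific component: 13824 × 2.71 = 37463.04
Import duty = 19201.25 + 37463.04 = 56664.29
Buyer bears: origin terminal 547.19 + freight 5684.74 + insurance 116.65 + destination terminal 1390.90 + brokerage 301.58 + delivery 308.94 + duty 56664.29 = 65014.29
Landed cost = invoice 267954.99 + 65014.29 = 332969.28

Total landed cost: EUR 332969.28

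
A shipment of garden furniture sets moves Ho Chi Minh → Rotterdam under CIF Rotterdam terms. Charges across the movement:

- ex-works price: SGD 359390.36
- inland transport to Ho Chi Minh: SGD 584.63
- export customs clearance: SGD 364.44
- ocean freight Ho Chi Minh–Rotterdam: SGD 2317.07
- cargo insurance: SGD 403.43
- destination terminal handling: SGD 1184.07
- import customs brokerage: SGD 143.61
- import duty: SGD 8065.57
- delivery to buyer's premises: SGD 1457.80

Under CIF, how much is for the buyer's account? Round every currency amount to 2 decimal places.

CIF: the seller pays costs through ocean freight and marine insurance to the destination port.
Seller's account: goods 359390.36 + inland to port 584.63 + export clearance 364.44 + freight 2317.07 + insurance 403.43 = 363059.93
Buyer's account: destination terminal 1184.07 + brokerage 143.61 + duty 8065.57 + delivery 1457.80 = 10851.05

Buyer's account: SGD 10851.05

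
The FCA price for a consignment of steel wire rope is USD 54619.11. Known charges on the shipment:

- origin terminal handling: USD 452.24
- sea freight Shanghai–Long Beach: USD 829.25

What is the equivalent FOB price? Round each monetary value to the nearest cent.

FOB price: USD 55071.35

Not relevant to the conversion: freight — on the buyer under both terms; not part of either seller's price.
From FCA to FOB, the seller additionally bears: origin terminal.
FOB price = 54619.11 + 452.24 = 55071.35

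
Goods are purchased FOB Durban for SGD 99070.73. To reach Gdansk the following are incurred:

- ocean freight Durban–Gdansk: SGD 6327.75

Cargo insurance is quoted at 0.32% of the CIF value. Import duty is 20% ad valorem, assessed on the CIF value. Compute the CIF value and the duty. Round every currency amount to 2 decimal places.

CIF value: SGD 105736.84; import duty: SGD 21147.37

Let C be the CIF value. C = FOB price + freight + 0.32% × C
C − 0.32% × C = 99070.73 + 6327.75
0.9968 × C = 105398.48
C = 105398.48 / 0.9968 = 105736.84
Insurance premium = 0.32% × 105736.84 = 338.36
Import duty = 105736.84 × 20% = 21147.37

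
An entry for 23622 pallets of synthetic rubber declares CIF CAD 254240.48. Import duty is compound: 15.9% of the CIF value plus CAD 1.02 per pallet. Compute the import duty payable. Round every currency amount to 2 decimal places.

Ad valorem component: 254240.48 × 15.9% = 40424.24
Specific component: 23622 × 1.02 = 24094.44
Import duty = 40424.24 + 24094.44 = 64518.68

Import duty: CAD 64518.68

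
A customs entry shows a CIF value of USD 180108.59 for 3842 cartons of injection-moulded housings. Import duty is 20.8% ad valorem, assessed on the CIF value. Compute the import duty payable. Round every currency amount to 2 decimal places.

Import duty: USD 37462.59

Import duty = 180108.59 × 20.8% = 37462.59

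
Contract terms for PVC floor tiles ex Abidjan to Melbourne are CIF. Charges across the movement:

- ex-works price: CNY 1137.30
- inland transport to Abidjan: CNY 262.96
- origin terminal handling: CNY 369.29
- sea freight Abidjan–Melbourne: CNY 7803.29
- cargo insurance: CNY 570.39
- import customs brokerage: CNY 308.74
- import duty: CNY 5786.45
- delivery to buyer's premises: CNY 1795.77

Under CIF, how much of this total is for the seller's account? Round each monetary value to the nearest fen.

CIF: the seller pays costs through ocean freight and marine insurance to the destination port.
Seller's account: goods 1137.30 + inland to port 262.96 + origin terminal 369.29 + freight 7803.29 + insurance 570.39 = 10143.23
Buyer's account: brokerage 308.74 + duty 5786.45 + delivery 1795.77 = 7890.96

Seller's account: CNY 10143.23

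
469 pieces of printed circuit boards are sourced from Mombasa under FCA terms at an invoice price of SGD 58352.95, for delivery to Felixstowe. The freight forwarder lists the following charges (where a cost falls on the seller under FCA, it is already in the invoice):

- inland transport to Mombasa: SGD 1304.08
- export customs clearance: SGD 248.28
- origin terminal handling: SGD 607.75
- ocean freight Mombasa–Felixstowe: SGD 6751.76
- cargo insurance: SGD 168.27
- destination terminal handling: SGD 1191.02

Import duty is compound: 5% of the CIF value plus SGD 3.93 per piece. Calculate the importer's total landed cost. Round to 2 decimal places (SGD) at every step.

Total landed cost: SGD 72208.96

FCA: the seller delivers export-cleared goods to the carrier; the buyer bears costs from that point.
Already in the invoice (seller's account under FCA): inland to port, export clearance — exclude.
CIF value = FCA price + origin terminal + freight + insurance = 58352.95 + 607.75 + 6751.76 + 168.27 = 65880.73
Ad valorem component: 65880.73 × 5% = 3294.04
Specific component: 469 × 3.93 = 1843.17
Import duty = 3294.04 + 1843.17 = 5137.21
Buyer bears: origin terminal 607.75 + freight 6751.76 + insurance 168.27 + destination terminal 1191.02 + duty 5137.21 = 13856.01
Landed cost = invoice 58352.95 + 13856.01 = 72208.96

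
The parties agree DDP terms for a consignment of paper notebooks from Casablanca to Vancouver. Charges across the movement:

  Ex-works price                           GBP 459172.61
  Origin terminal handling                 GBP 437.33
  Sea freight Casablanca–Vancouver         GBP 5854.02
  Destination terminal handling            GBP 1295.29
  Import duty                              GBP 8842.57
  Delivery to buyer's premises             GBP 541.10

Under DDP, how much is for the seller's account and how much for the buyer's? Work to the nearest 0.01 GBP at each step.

DDP: the seller bears all costs including import duty.
Seller's account: goods 459172.61 + origin terminal 437.33 + freight 5854.02 + destination terminal 1295.29 + duty 8842.57 + delivery 541.10 = 476142.92
Buyer's account: 0.00

Seller: GBP 476142.92; buyer: GBP 0.00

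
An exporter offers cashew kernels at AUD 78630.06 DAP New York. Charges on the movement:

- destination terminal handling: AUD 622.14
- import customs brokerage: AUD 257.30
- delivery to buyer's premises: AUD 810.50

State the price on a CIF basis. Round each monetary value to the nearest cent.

Not relevant to the conversion: brokerage — on the buyer under both terms; not part of either seller's price.
From DAP to CIF, the seller no longer bears: destination terminal, delivery.
CIF price = 78630.06 − 622.14 − 810.50 = 77197.42

CIF price: AUD 77197.42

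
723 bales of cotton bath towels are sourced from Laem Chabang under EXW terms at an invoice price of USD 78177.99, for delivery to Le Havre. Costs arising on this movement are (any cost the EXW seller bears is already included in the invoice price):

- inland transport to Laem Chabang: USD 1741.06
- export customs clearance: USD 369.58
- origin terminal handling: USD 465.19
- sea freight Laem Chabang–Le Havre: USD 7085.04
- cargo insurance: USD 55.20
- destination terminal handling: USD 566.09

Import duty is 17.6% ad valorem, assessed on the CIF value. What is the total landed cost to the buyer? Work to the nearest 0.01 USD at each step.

Total landed cost: USD 103929.50

EXW: the seller makes goods available at their premises; the buyer bears all onward costs.
CIF value = EXW price + inland to port + export clearance + origin terminal + freight + insurance = 78177.99 + 1741.06 + 369.58 + 465.19 + 7085.04 + 55.20 = 87894.06
Import duty = 87894.06 × 17.6% = 15469.35
Buyer bears: inland to port 1741.06 + export clearance 369.58 + origin terminal 465.19 + freight 7085.04 + insurance 55.20 + destination terminal 566.09 + duty 15469.35 = 25751.51
Landed cost = invoice 78177.99 + 25751.51 = 103929.50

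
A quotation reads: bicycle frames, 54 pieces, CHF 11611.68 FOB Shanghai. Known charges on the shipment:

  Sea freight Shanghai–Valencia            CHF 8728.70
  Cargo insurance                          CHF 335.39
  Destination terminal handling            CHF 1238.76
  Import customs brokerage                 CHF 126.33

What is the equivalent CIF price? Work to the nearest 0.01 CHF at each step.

CIF price: CHF 20675.77

Not relevant to the conversion: destination terminal, brokerage — on the buyer under both terms; not part of either seller's price.
From FOB to CIF, the seller additionally bears: freight, insurance.
CIF price = 11611.68 + 8728.70 + 335.39 = 20675.77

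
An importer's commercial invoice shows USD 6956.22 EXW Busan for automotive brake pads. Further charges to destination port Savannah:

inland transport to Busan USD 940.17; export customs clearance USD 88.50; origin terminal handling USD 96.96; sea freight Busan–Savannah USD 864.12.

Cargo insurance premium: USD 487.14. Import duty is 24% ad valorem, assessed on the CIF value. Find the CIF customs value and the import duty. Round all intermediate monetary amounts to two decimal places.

CIF = EXW price + pre-shipment costs + freight + insurance
CIF = 6956.22 + 940.17 + 88.50 + 96.96 + 864.12 + 487.14 = 9433.11
Import duty = 9433.11 × 24% = 2263.95

CIF value: USD 9433.11; import duty: USD 2263.95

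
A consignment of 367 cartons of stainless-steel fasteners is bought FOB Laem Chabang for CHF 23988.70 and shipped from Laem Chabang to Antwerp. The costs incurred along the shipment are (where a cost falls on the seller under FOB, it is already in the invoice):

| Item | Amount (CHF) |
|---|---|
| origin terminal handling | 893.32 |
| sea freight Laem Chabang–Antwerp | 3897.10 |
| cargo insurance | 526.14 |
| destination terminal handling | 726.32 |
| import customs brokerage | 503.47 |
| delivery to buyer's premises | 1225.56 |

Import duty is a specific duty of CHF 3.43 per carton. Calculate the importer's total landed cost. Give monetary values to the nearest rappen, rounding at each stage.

Total landed cost: CHF 32126.10

FOB: the seller bears costs until goods are on board at the origin port; the buyer bears freight, insurance and all costs thereafter.
Already in the invoice (seller's account under FOB): origin terminal — exclude.
CIF value = FOB price + freight + insurance = 23988.70 + 3897.10 + 526.14 = 28411.94
Import duty = 367 × 3.43 = 1258.81
Buyer bears: freight 3897.10 + insurance 526.14 + destination terminal 726.32 + brokerage 503.47 + delivery 1225.56 + duty 1258.81 = 8137.40
Landed cost = invoice 23988.70 + 8137.40 = 32126.10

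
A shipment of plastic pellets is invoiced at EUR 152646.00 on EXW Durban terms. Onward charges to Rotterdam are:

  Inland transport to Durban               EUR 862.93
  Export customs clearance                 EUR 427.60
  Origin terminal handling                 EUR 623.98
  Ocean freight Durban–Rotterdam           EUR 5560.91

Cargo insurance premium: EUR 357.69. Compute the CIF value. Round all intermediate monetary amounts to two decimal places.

CIF = EXW price + pre-shipment costs + freight + insurance
CIF = 152646.00 + 862.93 + 427.60 + 623.98 + 5560.91 + 357.69 = 160479.11

CIF value: EUR 160479.11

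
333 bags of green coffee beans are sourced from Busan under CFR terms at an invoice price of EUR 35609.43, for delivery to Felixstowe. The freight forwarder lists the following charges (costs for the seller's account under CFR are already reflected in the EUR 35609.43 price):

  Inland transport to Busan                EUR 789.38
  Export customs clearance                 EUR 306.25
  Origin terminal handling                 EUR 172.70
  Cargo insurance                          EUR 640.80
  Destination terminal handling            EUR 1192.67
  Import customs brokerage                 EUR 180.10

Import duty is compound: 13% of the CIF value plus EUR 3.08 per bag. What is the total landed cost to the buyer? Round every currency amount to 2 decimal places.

CFR: the seller pays costs through ocean freight to the destination port, but not insurance.
Already in the invoice (seller's account under CFR): inland to port, export clearance, origin terminal — exclude.
CIF value = CFR price + insurance = 35609.43 + 640.80 = 36250.23
Ad valorem component: 36250.23 × 13% = 4712.53
Specific component: 333 × 3.08 = 1025.64
Import duty = 4712.53 + 1025.64 = 5738.17
Buyer bears: insurance 640.80 + destination terminal 1192.67 + brokerage 180.10 + duty 5738.17 = 7751.74
Landed cost = invoice 35609.43 + 7751.74 = 43361.17

Total landed cost: EUR 43361.17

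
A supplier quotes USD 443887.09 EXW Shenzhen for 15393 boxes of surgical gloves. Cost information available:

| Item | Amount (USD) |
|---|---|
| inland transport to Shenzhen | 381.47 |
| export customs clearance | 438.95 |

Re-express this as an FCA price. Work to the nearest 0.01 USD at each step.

From EXW to FCA, the seller additionally bears: inland to port, export clearance.
FCA price = 443887.09 + 381.47 + 438.95 = 444707.51

FCA price: USD 444707.51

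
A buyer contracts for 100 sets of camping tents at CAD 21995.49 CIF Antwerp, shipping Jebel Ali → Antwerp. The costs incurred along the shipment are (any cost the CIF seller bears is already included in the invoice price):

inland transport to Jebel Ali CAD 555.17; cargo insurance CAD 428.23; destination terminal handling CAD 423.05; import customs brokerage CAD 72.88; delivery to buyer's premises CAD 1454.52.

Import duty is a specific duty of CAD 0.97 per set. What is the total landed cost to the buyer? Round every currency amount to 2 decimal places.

Total landed cost: CAD 24042.94

CIF: the seller pays costs through ocean freight and marine insurance to the destination port.
Already in the invoice (seller's account under CIF): inland to port, insurance — exclude.
The CIF price already equals the CIF value: 21995.49
Import duty = 100 × 0.97 = 97.00
Buyer bears: destination terminal 423.05 + brokerage 72.88 + delivery 1454.52 + duty 97.00 = 2047.45
Landed cost = invoice 21995.49 + 2047.45 = 24042.94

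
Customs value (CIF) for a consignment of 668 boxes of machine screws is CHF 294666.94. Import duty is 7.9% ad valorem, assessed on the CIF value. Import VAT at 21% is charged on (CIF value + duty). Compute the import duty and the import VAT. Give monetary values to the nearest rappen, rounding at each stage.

Import duty = 294666.94 × 7.9% = 23278.69
VAT base = CIF + duty = 294666.94 + 23278.69 = 317945.63
Import VAT = 317945.63 × 21% = 66768.58

Import duty: CHF 23278.69; import VAT: CHF 66768.58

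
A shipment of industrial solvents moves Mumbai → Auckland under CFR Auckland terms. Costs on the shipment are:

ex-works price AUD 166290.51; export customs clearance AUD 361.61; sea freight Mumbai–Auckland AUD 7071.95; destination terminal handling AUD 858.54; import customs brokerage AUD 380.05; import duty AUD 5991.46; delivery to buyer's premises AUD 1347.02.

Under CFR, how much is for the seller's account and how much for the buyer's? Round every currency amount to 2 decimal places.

CFR: the seller pays costs through ocean freight to the destination port, but not insurance.
Seller's account: goods 166290.51 + export clearance 361.61 + freight 7071.95 = 173724.07
Buyer's account: destination terminal 858.54 + brokerage 380.05 + duty 5991.46 + delivery 1347.02 = 8577.07

Seller: AUD 173724.07; buyer: AUD 8577.07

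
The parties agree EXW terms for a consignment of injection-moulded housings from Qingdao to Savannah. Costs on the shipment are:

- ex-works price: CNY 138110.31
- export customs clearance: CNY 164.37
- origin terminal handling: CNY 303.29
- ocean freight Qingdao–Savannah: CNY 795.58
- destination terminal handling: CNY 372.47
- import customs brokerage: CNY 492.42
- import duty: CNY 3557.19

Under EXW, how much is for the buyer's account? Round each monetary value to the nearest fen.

Buyer's account: CNY 5685.32

EXW: the seller makes goods available at their premises; the buyer bears all onward costs.
Seller's account: goods 138110.31 = 138110.31
Buyer's account: export clearance 164.37 + origin terminal 303.29 + freight 795.58 + destination terminal 372.47 + brokerage 492.42 + duty 3557.19 = 5685.32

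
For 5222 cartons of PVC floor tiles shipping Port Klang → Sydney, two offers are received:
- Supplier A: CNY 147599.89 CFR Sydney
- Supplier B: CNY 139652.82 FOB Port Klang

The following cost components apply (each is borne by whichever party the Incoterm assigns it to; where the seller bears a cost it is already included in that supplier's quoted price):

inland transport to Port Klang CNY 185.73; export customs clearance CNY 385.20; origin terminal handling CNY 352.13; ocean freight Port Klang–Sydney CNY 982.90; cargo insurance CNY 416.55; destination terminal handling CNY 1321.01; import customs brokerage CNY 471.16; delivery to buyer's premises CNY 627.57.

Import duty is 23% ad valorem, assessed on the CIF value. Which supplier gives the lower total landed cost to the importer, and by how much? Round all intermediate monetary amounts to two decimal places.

Supplier A (CFR):
CIF value = CFR price + insurance = 147599.89 + 416.55 = 148016.44
Import duty = 148016.44 × 23% = 34043.78
Buyer bears (A): 416.55 + 1321.01 + 471.16 + 627.57 = 2836.29
Landed cost (A) = invoice 147599.89 + 2836.29 + duty 34043.78 = 184479.96
Supplier B (FOB):
CIF value = FOB price + freight + insurance = 139652.82 + 982.90 + 416.55 = 141052.27
Import duty = 141052.27 × 23% = 32442.02
Buyer bears (B): 982.90 + 416.55 + 1321.01 + 471.16 + 627.57 = 3819.19
Landed cost (B) = invoice 139652.82 + 3819.19 + duty 32442.02 = 175914.03
Difference = |184479.96 − 175914.03| = 8565.93

Supplier B is cheaper by CNY 8565.93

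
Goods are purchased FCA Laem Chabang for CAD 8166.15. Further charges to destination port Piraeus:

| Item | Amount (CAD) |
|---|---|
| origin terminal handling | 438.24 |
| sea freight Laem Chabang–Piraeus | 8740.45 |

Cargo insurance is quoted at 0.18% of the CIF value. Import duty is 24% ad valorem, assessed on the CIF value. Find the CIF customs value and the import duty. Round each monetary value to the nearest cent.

CIF value: CAD 17376.12; import duty: CAD 4170.27

Let C be the CIF value. C = FCA price + pre-shipment costs + freight + 0.18% × C
C − 0.18% × C = 8166.15 + 438.24 + 8740.45
0.9982 × C = 17344.84
C = 17344.84 / 0.9982 = 17376.12
Insurance premium = 0.18% × 17376.12 = 31.28
Import duty = 17376.12 × 24% = 4170.27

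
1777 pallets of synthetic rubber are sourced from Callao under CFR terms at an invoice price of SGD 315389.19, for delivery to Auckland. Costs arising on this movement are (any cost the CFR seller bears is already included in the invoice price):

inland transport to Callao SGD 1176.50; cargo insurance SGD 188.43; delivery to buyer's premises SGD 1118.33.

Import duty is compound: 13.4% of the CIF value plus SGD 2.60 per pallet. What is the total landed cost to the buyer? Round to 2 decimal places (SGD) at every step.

CFR: the seller pays costs through ocean freight to the destination port, but not insurance.
Already in the invoice (seller's account under CFR): inland to port — exclude.
CIF value = CFR price + insurance = 315389.19 + 188.43 = 315577.62
Ad valorem component: 315577.62 × 13.4% = 42287.40
Specific component: 1777 × 2.60 = 4620.20
Import duty = 42287.40 + 4620.20 = 46907.60
Buyer bears: insurance 188.43 + delivery 1118.33 + duty 46907.60 = 48214.36
Landed cost = invoice 315389.19 + 48214.36 = 363603.55

Total landed cost: SGD 363603.55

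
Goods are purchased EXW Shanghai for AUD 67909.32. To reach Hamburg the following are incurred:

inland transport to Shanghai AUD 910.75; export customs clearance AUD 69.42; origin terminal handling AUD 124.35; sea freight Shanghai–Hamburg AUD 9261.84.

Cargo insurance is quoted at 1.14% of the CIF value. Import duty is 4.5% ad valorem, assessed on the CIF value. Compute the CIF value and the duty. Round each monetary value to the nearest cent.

Let C be the CIF value. C = EXW price + pre-shipment costs + freight + 1.14% × C
C − 1.14% × C = 67909.32 + 910.75 + 69.42 + 124.35 + 9261.84
0.9886 × C = 78275.68
C = 78275.68 / 0.9886 = 79178.31
Insurance premium = 1.14% × 79178.31 = 902.63
Import duty = 79178.31 × 4.5% = 3563.02

CIF value: AUD 79178.31; import duty: AUD 3563.02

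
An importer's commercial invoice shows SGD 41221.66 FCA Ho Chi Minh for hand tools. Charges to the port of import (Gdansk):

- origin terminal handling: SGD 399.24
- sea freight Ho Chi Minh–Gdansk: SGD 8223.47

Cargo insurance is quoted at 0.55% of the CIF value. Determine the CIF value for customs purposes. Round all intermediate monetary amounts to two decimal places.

Let C be the CIF value. C = FCA price + pre-shipment costs + freight + 0.55% × C
C − 0.55% × C = 41221.66 + 399.24 + 8223.47
0.9945 × C = 49844.37
C = 49844.37 / 0.9945 = 50120.03
Insurance premium = 0.55% × 50120.03 = 275.66

CIF value: SGD 50120.03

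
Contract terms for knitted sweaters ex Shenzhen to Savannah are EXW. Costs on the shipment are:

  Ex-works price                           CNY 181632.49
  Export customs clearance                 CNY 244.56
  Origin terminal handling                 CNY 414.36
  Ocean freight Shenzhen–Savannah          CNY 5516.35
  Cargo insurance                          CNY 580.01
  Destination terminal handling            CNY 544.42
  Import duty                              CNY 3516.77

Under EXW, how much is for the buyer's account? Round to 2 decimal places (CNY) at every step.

EXW: the seller makes goods available at their premises; the buyer bears all onward costs.
Seller's account: goods 181632.49 = 181632.49
Buyer's account: export clearance 244.56 + origin terminal 414.36 + freight 5516.35 + insurance 580.01 + destination terminal 544.42 + duty 3516.77 = 10816.47

Buyer's account: CNY 10816.47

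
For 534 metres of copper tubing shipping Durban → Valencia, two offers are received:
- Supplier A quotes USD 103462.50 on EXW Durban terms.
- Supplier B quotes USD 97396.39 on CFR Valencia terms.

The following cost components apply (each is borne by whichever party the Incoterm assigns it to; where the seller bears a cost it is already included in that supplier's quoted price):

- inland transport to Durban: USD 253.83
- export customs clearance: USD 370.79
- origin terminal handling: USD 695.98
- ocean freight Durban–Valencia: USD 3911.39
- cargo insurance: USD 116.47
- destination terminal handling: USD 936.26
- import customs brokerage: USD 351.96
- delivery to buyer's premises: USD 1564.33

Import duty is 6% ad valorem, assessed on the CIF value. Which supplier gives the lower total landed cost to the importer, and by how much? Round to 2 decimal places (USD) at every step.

Supplier A (EXW):
CIF value = EXW price + inland to port + export clearance + origin terminal + freight + insurance = 103462.50 + 253.83 + 370.79 + 695.98 + 3911.39 + 116.47 = 108810.96
Import duty = 108810.96 × 6% = 6528.66
Buyer bears (A): 253.83 + 370.79 + 695.98 + 3911.39 + 116.47 + 936.26 + 351.96 + 1564.33 = 8201.01
Landed cost (A) = invoice 103462.50 + 8201.01 + duty 6528.66 = 118192.17
Supplier B (CFR):
CIF value = CFR price + insurance = 97396.39 + 116.47 = 97512.86
Import duty = 97512.86 × 6% = 5850.77
Buyer bears (B): 116.47 + 936.26 + 351.96 + 1564.33 = 2969.02
Landed cost (B) = invoice 97396.39 + 2969.02 + duty 5850.77 = 106216.18
Difference = |118192.17 − 106216.18| = 11975.99

Supplier B is cheaper by USD 11975.99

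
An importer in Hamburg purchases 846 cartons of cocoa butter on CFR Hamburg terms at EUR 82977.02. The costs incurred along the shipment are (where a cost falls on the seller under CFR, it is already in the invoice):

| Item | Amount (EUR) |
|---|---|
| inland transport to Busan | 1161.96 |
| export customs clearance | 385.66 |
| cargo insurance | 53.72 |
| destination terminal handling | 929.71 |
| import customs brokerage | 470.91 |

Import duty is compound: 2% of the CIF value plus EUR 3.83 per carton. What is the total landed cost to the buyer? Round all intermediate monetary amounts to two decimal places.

Total landed cost: EUR 89332.15

CFR: the seller pays costs through ocean freight to the destination port, but not insurance.
Already in the invoice (seller's account under CFR): inland to port, export clearance — exclude.
CIF value = CFR price + insurance = 82977.02 + 53.72 = 83030.74
Ad valorem component: 83030.74 × 2% = 1660.61
Specific component: 846 × 3.83 = 3240.18
Import duty = 1660.61 + 3240.18 = 4900.79
Buyer bears: insurance 53.72 + destination terminal 929.71 + brokerage 470.91 + duty 4900.79 = 6355.13
Landed cost = invoice 82977.02 + 6355.13 = 89332.15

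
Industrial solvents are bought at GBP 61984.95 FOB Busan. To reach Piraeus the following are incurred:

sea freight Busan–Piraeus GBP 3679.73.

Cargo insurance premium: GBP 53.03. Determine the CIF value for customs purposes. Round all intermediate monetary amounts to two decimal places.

CIF value: GBP 65717.71

CIF = FOB price + freight + insurance
CIF = 61984.95 + 3679.73 + 53.03 = 65717.71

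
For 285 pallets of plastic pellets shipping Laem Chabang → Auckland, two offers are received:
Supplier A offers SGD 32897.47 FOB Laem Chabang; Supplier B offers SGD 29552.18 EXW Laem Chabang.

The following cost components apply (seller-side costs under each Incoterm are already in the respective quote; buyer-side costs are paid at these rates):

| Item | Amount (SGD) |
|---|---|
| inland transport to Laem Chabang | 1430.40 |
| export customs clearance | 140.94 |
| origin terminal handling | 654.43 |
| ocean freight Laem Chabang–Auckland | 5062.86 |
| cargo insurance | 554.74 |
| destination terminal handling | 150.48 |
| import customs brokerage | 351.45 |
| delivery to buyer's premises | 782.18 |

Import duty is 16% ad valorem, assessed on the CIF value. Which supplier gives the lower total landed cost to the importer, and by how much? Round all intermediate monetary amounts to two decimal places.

Supplier A (FOB):
CIF value = FOB price + freight + insurance = 32897.47 + 5062.86 + 554.74 = 38515.07
Import duty = 38515.07 × 16% = 6162.41
Buyer bears (A): 5062.86 + 554.74 + 150.48 + 351.45 + 782.18 = 6901.71
Landed cost (A) = invoice 32897.47 + 6901.71 + duty 6162.41 = 45961.59
Supplier B (EXW):
CIF value = EXW price + inland to port + export clearance + origin terminal + freight + insurance = 29552.18 + 1430.40 + 140.94 + 654.43 + 5062.86 + 554.74 = 37395.55
Import duty = 37395.55 × 16% = 5983.29
Buyer bears (B): 1430.40 + 140.94 + 654.43 + 5062.86 + 554.74 + 150.48 + 351.45 + 782.18 = 9127.48
Landed cost (B) = invoice 29552.18 + 9127.48 + duty 5983.29 = 44662.95
Difference = |45961.59 − 44662.95| = 1298.64

Supplier B is cheaper by SGD 1298.64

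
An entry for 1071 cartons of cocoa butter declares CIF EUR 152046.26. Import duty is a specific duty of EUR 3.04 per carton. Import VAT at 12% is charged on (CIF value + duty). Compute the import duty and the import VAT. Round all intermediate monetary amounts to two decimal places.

Import duty: EUR 3255.84; import VAT: EUR 18636.25

Import duty = 1071 × 3.04 = 3255.84
VAT base = CIF + duty = 152046.26 + 3255.84 = 155302.10
Import VAT = 155302.10 × 12% = 18636.25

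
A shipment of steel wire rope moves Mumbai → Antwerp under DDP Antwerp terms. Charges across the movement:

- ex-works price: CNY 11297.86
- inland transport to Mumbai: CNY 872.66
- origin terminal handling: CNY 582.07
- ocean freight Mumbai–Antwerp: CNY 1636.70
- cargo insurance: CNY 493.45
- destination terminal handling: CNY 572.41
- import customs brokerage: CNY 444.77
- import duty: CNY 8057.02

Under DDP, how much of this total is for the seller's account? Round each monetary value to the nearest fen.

Seller's account: CNY 23956.94

DDP: the seller bears all costs including import duty.
Seller's account: goods 11297.86 + inland to port 872.66 + origin terminal 582.07 + freight 1636.70 + insurance 493.45 + destination terminal 572.41 + brokerage 444.77 + duty 8057.02 = 23956.94
Buyer's account: 0.00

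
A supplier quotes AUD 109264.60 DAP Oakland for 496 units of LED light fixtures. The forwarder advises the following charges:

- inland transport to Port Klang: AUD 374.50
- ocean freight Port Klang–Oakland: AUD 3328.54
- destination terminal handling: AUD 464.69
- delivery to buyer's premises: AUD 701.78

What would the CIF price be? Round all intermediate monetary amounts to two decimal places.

CIF price: AUD 108098.13

Not relevant to the conversion: inland to port, freight — on the seller under both DAP and CIF; already in the DAP price and stays in the CIF price.
From DAP to CIF, the seller no longer bears: destination terminal, delivery.
CIF price = 109264.60 − 464.69 − 701.78 = 108098.13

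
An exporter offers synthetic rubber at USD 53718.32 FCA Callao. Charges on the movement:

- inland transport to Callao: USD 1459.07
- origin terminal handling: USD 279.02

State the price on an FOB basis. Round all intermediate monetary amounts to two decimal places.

Not relevant to the conversion: inland to port — on the seller under both FCA and FOB; already in the FCA price and stays in the FOB price.
From FCA to FOB, the seller additionally bears: origin terminal.
FOB price = 53718.32 + 279.02 = 53997.34

FOB price: USD 53997.34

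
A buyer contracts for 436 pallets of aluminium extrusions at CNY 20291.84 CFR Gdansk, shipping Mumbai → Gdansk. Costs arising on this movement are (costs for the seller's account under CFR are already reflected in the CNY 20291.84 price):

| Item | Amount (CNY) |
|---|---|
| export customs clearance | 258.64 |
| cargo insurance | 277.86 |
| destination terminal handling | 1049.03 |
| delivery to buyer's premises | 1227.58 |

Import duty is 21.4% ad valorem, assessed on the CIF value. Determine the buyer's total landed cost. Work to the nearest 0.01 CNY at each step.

Total landed cost: CNY 27248.23

CFR: the seller pays costs through ocean freight to the destination port, but not insurance.
Already in the invoice (seller's account under CFR): export clearance — exclude.
CIF value = CFR price + insurance = 20291.84 + 277.86 = 20569.70
Import duty = 20569.70 × 21.4% = 4401.92
Buyer bears: insurance 277.86 + destination terminal 1049.03 + delivery 1227.58 + duty 4401.92 = 6956.39
Landed cost = invoice 20291.84 + 6956.39 = 27248.23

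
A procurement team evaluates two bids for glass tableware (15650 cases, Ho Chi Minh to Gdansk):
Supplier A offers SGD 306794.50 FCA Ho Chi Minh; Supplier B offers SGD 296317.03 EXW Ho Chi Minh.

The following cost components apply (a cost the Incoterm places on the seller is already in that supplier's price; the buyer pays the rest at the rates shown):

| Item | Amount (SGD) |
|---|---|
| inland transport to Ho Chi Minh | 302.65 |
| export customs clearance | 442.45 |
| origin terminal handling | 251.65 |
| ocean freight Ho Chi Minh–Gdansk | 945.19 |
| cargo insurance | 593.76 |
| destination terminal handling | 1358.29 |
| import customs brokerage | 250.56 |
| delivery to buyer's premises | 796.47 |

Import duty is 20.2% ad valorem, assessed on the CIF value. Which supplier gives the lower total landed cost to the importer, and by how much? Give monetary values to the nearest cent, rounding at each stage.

Supplier A (FCA):
CIF value = FCA price + origin terminal + freight + insurance = 306794.50 + 251.65 + 945.19 + 593.76 = 308585.10
Import duty = 308585.10 × 20.2% = 62334.19
Buyer bears (A): 251.65 + 945.19 + 593.76 + 1358.29 + 250.56 + 796.47 = 4195.92
Landed cost (A) = invoice 306794.50 + 4195.92 + duty 62334.19 = 373324.61
Supplier B (EXW):
CIF value = EXW price + inland to port + export clearance + origin terminal + freight + insurance = 296317.03 + 302.65 + 442.45 + 251.65 + 945.19 + 593.76 = 298852.73
Import duty = 298852.73 × 20.2% = 60368.25
Buyer bears (B): 302.65 + 442.45 + 251.65 + 945.19 + 593.76 + 1358.29 + 250.56 + 796.47 = 4941.02
Landed cost (B) = invoice 296317.03 + 4941.02 + duty 60368.25 = 361626.30
Difference = |373324.61 − 361626.30| = 11698.31

Supplier B is cheaper by SGD 11698.31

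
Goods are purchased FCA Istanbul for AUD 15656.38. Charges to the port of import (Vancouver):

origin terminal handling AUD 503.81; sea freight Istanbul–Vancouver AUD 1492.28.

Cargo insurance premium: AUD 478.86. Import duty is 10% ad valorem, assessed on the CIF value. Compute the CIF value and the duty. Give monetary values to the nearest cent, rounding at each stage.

CIF = FCA price + pre-shipment costs + freight + insurance
CIF = 15656.38 + 503.81 + 1492.28 + 478.86 = 18131.33
Import duty = 18131.33 × 10% = 1813.13

CIF value: AUD 18131.33; import duty: AUD 1813.13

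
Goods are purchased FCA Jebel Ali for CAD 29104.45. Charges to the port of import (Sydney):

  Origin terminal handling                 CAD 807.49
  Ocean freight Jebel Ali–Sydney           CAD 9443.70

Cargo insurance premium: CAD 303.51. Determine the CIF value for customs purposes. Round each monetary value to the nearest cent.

CIF value: CAD 39659.15

CIF = FCA price + pre-shipment costs + freight + insurance
CIF = 29104.45 + 807.49 + 9443.70 + 303.51 = 39659.15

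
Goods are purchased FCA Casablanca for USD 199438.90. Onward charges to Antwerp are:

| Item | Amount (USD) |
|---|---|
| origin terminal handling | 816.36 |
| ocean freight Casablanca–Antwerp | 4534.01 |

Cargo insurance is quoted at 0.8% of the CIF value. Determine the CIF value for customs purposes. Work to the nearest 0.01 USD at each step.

Let C be the CIF value. C = FCA price + pre-shipment costs + freight + 0.8% × C
C − 0.8% × C = 199438.90 + 816.36 + 4534.01
0.992 × C = 204789.27
C = 204789.27 / 0.992 = 206440.80
Insurance premium = 0.8% × 206440.80 = 1651.53

CIF value: USD 206440.80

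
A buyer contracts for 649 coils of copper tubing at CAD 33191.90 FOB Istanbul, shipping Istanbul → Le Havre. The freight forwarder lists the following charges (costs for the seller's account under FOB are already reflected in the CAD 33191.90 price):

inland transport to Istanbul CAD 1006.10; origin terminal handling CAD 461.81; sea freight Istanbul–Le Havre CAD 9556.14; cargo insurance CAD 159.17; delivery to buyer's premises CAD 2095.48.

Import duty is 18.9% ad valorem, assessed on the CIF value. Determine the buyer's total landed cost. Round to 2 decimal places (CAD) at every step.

FOB: the seller bears costs until goods are on board at the origin port; the buyer bears freight, insurance and all costs thereafter.
Already in the invoice (seller's account under FOB): inland to port, origin terminal — exclude.
CIF value = FOB price + freight + insurance = 33191.90 + 9556.14 + 159.17 = 42907.21
Import duty = 42907.21 × 18.9% = 8109.46
Buyer bears: freight 9556.14 + insurance 159.17 + delivery 2095.48 + duty 8109.46 = 19920.25
Landed cost = invoice 33191.90 + 19920.25 = 53112.15

Total landed cost: CAD 53112.15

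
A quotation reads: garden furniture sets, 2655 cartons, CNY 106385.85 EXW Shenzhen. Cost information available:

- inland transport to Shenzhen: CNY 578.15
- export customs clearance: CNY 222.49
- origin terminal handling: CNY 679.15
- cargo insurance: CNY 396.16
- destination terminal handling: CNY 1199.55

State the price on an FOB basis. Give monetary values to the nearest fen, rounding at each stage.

FOB price: CNY 107865.64

Not relevant to the conversion: destination terminal, insurance — on the buyer under both terms; not part of either seller's price.
From EXW to FOB, the seller additionally bears: inland to port, export clearance, origin terminal.
FOB price = 106385.85 + 578.15 + 222.49 + 679.15 = 107865.64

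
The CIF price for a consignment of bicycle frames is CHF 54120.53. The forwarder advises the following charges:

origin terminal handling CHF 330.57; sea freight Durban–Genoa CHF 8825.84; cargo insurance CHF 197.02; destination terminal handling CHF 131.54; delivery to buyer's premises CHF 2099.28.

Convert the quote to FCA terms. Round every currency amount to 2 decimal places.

Not relevant to the conversion: delivery, destination terminal — on the buyer under both terms; not part of either seller's price.
From CIF to FCA, the seller no longer bears: origin terminal, freight, insurance.
FCA price = 54120.53 − 330.57 − 8825.84 − 197.02 = 44767.10

FCA price: CHF 44767.10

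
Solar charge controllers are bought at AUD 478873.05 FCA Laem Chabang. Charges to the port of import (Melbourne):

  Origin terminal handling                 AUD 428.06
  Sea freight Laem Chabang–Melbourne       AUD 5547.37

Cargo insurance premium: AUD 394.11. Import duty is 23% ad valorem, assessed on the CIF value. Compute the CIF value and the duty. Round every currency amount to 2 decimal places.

CIF = FCA price + pre-shipment costs + freight + insurance
CIF = 478873.05 + 428.06 + 5547.37 + 394.11 = 485242.59
Import duty = 485242.59 × 23% = 111605.80

CIF value: AUD 485242.59; import duty: AUD 111605.80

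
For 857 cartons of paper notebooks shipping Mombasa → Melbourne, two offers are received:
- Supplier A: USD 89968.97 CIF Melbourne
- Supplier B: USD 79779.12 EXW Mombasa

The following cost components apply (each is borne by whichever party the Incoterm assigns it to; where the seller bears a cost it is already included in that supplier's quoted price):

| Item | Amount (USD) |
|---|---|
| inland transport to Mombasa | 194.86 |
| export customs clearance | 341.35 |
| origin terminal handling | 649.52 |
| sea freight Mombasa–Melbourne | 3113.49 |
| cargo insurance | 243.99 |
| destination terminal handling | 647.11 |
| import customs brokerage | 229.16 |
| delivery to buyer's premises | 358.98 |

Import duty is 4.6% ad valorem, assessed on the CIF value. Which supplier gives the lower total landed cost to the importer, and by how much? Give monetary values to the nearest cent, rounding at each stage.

Supplier A (CIF):
The CIF price already equals the CIF value: 89968.97
Import duty = 89968.97 × 4.6% = 4138.57
Buyer bears (A): 647.11 + 229.16 + 358.98 = 1235.25
Landed cost (A) = invoice 89968.97 + 1235.25 + duty 4138.57 = 95342.79
Supplier B (EXW):
CIF value = EXW price + inland to port + export clearance + origin terminal + freight + insurance = 79779.12 + 194.86 + 341.35 + 649.52 + 3113.49 + 243.99 = 84322.33
Import duty = 84322.33 × 4.6% = 3878.83
Buyer bears (B): 194.86 + 341.35 + 649.52 + 3113.49 + 243.99 + 647.11 + 229.16 + 358.98 = 5778.46
Landed cost (B) = invoice 79779.12 + 5778.46 + duty 3878.83 = 89436.41
Difference = |95342.79 − 89436.41| = 5906.38

Supplier B is cheaper by USD 5906.38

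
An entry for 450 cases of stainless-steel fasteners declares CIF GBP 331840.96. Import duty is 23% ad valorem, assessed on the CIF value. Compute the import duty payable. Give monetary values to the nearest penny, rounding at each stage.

Import duty = 331840.96 × 23% = 76323.42

Import duty: GBP 76323.42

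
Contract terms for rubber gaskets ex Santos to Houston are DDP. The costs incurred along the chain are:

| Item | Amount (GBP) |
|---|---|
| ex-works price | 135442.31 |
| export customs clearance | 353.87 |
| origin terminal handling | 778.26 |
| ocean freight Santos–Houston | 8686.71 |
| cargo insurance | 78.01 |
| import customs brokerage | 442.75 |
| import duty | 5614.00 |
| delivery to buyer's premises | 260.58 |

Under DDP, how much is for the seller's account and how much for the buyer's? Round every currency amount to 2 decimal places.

Seller: GBP 151656.49; buyer: GBP 0.00

DDP: the seller bears all costs including import duty.
Seller's account: goods 135442.31 + export clearance 353.87 + origin terminal 778.26 + freight 8686.71 + insurance 78.01 + brokerage 442.75 + duty 5614.00 + delivery 260.58 = 151656.49
Buyer's account: 0.00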